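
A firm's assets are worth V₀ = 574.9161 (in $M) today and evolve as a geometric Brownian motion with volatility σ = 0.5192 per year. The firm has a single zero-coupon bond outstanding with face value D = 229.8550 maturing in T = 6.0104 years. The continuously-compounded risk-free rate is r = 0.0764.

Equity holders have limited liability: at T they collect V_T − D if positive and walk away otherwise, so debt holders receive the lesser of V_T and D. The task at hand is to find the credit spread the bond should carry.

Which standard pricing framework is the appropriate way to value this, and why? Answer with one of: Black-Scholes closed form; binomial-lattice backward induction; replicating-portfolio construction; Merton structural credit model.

Key observation: assets follow a GBM and default happens iff V_T < 229.8550; valuing claims on that split (equity as a call, risky debt as the residual) is the structural model's definition.

framework: Merton structural credit model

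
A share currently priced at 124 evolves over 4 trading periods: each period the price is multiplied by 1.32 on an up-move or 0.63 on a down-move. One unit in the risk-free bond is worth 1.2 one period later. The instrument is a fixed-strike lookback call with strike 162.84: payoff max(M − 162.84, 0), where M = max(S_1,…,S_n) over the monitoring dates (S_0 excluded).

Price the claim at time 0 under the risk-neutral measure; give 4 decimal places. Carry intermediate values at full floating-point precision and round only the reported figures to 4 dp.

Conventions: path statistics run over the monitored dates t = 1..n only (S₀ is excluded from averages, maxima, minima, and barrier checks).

With p* = (R−d)/(u−d) = 0.8261, sum probability × payoff across the paths and divide by R^4.
Enumerate all 2^4 = 16 price paths (U = up ×1.32, D = down ×0.63); each path with k up-moves has probability p*^k·(1−p*)^(4−k).
DDDD: M=78.1200, payoff=0.0000, prob=0.000915
UDDD: M=163.6800, payoff=0.8400, prob=0.004345
DUDD: M=103.1184, payoff=0.0000, prob=0.004345
UUDD: M=216.0576, payoff=53.2176, prob=0.020640
DDUD: M=78.1200, payoff=0.0000, prob=0.004345
UDUD: M=163.6800, payoff=0.8400, prob=0.020640
DUUD: M=136.1163, payoff=0.0000, prob=0.020640
UUUD: M=285.1960, payoff=122.3560, prob=0.098041
DDDU: M=78.1200, payoff=0.0000, prob=0.004345
UDDU: M=163.6800, payoff=0.8400, prob=0.020640
DUDU: M=103.1184, payoff=0.0000, prob=0.020640
UUDU: M=216.0576, payoff=53.2176, prob=0.098041
DDUU: M=85.7533, payoff=0.0000, prob=0.020640
UDUU: M=179.6735, payoff=16.8335, prob=0.098041
DUUU: M=179.6735, payoff=16.8335, prob=0.098041
UUUU: M=376.4588, payoff=213.6188, prob=0.465697
Price = Σ prob·payoff / R^4 = 121.132524 / 2.073600 = 58.4165

price = 58.4165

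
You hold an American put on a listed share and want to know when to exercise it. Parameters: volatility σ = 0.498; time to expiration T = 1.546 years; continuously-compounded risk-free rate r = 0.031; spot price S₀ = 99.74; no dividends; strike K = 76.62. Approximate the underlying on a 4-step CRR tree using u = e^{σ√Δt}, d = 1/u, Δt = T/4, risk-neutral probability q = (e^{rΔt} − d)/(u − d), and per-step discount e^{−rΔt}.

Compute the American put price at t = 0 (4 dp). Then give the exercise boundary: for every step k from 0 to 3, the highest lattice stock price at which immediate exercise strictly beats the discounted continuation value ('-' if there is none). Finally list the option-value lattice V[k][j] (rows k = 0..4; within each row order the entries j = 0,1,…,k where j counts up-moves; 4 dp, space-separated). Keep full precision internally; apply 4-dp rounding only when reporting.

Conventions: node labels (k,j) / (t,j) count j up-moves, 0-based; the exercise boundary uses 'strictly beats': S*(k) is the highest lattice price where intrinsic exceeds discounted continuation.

params: Δt=0.38650 u=1.36288 d=0.73374 q=0.44237 e^(-rΔt)=0.98809
t_4 payoffs: 47.7109 22.9227 0.0000 0.0000 0.0000
t_3: node(3,0) S=39.3998 payoff=37.2202 vs cont=36.3077 → 37.2202 [stop]  node(3,1) S=73.1831 payoff=3.4369 vs cont=12.6301 → 12.6301 [wait]  node(3,2) S=135.9339 payoff=0.0000 vs cont=0.0000 → 0.0000 [wait]  node(3,3) S=252.4905 payoff=0.0000 vs cont=0.0000 → 0.0000 [wait]  ⇒ S*(3)=39.3998
t_2: node(2,0) S=53.6973 payoff=22.9227 vs cont=26.0286 → 26.0286 [wait]  node(2,1) S=99.7400 payoff=0.0000 vs cont=6.9591 → 6.9591 [wait]  node(2,2) S=185.2620 payoff=0.0000 vs cont=0.0000 → 0.0000 [wait]  ⇒ S*(2)=-
t_1: node(1,0) S=73.1831 payoff=3.4369 vs cont=17.3832 → 17.3832 [wait]  node(1,1) S=135.9339 payoff=0.0000 vs cont=3.8344 → 3.8344 [wait]  ⇒ S*(1)=-
t_0: node(0,0) S=99.7400 payoff=0.0000 vs cont=11.2540 → 11.2540 [wait]  ⇒ S*(0)=-

price = 11.2540
boundary = - - - 39.3998
tree:
11.2540
17.3832 3.8344
26.0286 6.9591 0.0000
37.2202 12.6301 0.0000 0.0000
47.7109 22.9227 0.0000 0.0000 0.0000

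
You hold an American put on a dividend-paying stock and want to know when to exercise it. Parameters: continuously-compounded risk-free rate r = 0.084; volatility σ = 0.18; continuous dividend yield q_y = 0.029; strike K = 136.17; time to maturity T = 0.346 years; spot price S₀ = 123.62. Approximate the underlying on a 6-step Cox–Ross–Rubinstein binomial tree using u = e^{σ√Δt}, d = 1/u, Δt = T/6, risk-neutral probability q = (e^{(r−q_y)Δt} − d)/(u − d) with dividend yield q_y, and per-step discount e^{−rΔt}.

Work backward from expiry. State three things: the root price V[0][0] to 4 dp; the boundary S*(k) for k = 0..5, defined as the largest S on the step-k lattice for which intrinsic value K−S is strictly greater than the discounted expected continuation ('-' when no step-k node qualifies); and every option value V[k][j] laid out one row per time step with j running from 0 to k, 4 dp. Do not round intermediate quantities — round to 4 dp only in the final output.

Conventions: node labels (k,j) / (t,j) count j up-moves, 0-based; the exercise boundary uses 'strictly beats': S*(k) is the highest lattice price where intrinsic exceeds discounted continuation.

Δt=0.05767  u=1.04417  d=0.95770  q=0.52593  discount=0.99517
step 6 (expiry): payoffs max(K−S,0) = 40.7906 32.1782 22.7880 12.5500 1.3875 0.0000 0.0000
step 5: (k=5,j=0): S=99.5926, K−S=36.5774, hold=36.0858 ⇒ V=36.5774 exercise | (k=5,j=1): S=108.5854, K−S=27.5846, hold=27.1080 ⇒ V=27.5846 exercise | (k=5,j=2): S=118.3904, K−S=17.7796, hold=17.3194 ⇒ V=17.7796 exercise | (k=5,j=3): S=129.0806, K−S=7.0894, hold=6.6470 ⇒ V=7.0894 exercise | (k=5,j=4): S=140.7362, K−S=0.0000, hold=0.6546 ⇒ V=0.6546 continue | (k=5,j=5): S=153.4442, K−S=0.0000, hold=0.0000 ⇒ V=0.0000 continue  boundary S*=129.0806
step 4: (k=4,j=0): S=103.9918, K−S=32.1782, hold=31.6939 ⇒ V=32.1782 exercise | (k=4,j=1): S=113.3820, K−S=22.7880, hold=22.3195 ⇒ V=22.7880 exercise | (k=4,j=2): S=123.6200, K−S=12.5500, hold=12.0985 ⇒ V=12.5500 exercise | (k=4,j=3): S=134.7825, K−S=1.3875, hold=3.6872 ⇒ V=3.6872 continue | (k=4,j=4): S=146.9529, K−S=0.0000, hold=0.3088 ⇒ V=0.3088 continue  boundary S*=123.6200
step 3: (k=3,j=0): S=108.5854, K−S=27.5846, hold=27.1080 ⇒ V=27.5846 exercise | (k=3,j=1): S=118.3904, K−S=17.7796, hold=17.3194 ⇒ V=17.7796 exercise | (k=3,j=2): S=129.0806, K−S=7.0894, hold=7.8507 ⇒ V=7.8507 continue | (k=3,j=3): S=140.7362, K−S=0.0000, hold=1.9012 ⇒ V=1.9012 continue  boundary S*=118.3904
step 2: (k=2,j=0): S=113.3820, K−S=22.7880, hold=22.3195 ⇒ V=22.7880 exercise | (k=2,j=1): S=123.6200, K−S=12.5500, hold=12.4970 ⇒ V=12.5500 exercise | (k=2,j=2): S=134.7825, K−S=1.3875, hold=4.6988 ⇒ V=4.6988 continue  boundary S*=123.6200
step 1: (k=1,j=0): S=118.3904, K−S=17.7796, hold=17.3194 ⇒ V=17.7796 exercise | (k=1,j=1): S=129.0806, K−S=7.0894, hold=8.3801 ⇒ V=8.3801 continue  boundary S*=118.3904
step 0: (k=0,j=0): S=123.6200, K−S=12.5500, hold=12.7741 ⇒ V=12.7741 continue  boundary S*=-

price = 12.7741
boundary = - 118.3904 123.6200 118.3904 123.6200 129.0806
tree:
12.7741
17.7796 8.3801
22.7880 12.5500 4.6988
27.5846 17.7796 7.8507 1.9012
32.1782 22.7880 12.5500 3.6872 0.3088
36.5774 27.5846 17.7796 7.0894 0.6546 0.0000
40.7906 32.1782 22.7880 12.5500 1.3875 0.0000 0.0000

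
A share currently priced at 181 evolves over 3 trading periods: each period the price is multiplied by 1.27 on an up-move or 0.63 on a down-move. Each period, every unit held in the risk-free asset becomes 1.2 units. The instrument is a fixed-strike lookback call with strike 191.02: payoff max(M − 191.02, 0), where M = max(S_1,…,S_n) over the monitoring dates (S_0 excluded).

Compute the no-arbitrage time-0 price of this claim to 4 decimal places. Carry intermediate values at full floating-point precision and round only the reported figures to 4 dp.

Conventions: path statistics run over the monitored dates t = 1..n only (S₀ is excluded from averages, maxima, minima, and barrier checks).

price = 80.7384

Set p* = 0.8906 (from d < R < u); the path-dependent value is the discounted p*-expectation over all price paths.
Enumerate all 2^3 = 8 price paths (U = up ×1.27, D = down ×0.63); each path with k up-moves has probability p*^k·(1−p*)^(3−k).
DDD: M=114.0300, payoff=0.0000, prob=0.001308
UDD: M=229.8700, payoff=38.8500, prob=0.010654
DUD: M=144.8181, payoff=0.0000, prob=0.010654
UUD: M=291.9349, payoff=100.9149, prob=0.086758
DDU: M=114.0300, payoff=0.0000, prob=0.010654
UDU: M=229.8700, payoff=38.8500, prob=0.086758
DUU: M=183.9190, payoff=0.0000, prob=0.086758
UUU: M=370.7573, payoff=179.7373, prob=0.706455
Price = Σ prob·payoff / R^3 = 139.515973 / 1.728000 = 80.7384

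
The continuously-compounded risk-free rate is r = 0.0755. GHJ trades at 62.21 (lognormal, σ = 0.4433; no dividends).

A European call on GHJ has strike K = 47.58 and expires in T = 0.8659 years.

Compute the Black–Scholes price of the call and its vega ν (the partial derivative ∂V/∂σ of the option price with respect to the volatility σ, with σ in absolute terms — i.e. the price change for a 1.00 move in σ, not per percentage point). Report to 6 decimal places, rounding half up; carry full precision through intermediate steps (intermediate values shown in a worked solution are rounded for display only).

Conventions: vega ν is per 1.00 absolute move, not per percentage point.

σ√T = 0.4433·√0.8659 = 0.412507
d₁ = (ln(S/K) + (r+σ²/2)T) / (σ√T) = (ln(62.21/47.58) + (0.0755+0.4433²/2)·0.8659) / 0.412507 = (0.268103 + 0.150457) / 0.412507 = 1.014673
d₂ = d₁ − σ√T = 1.014673 − 0.412507 = 0.602165
e^{−rT} = 0.936716
N(d₁) = 0.844869,  N(d₂) = 0.726468
Call price V = S·N(d₁) − K·e^{−rT}·N(d₂) = 52.559303 − 32.377902 = 20.181401
φ(d₁) = (1/√(2π))·e^{−d₁²/2} = 0.238421
ν = S·φ(d₁)·√T = 13.801869

price = 20.181401
ν = 13.801869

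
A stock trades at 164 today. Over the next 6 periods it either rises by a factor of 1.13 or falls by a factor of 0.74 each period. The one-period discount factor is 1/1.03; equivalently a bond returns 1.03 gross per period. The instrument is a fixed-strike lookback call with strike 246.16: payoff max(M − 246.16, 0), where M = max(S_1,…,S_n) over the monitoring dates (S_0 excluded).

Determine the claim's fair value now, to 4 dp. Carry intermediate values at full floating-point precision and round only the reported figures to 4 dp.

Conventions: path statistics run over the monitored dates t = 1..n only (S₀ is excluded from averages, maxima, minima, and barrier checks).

Risk-neutral up-probability p* = (R−d)/(u−d) = (1.03−0.74)/(1.13−0.74) = 0.7436; the claim prices as the p*-weighted sum of path payoffs discounted by R^6.
Enumerate all 2^6 = 64 price paths (U = up ×1.13, D = down ×0.74); each path with k up-moves has probability p*^k·(1−p*)^(6−k).
DDDDDD: M=121.3600, payoff=0.0000, prob=0.000284
UDDDDD: M=185.3200, payoff=0.0000, prob=0.000824
DUDDDD: M=137.1368, payoff=0.0000, prob=0.000824
UUDDDD: M=209.4116, payoff=0.0000, prob=0.002390
DDUDDD: M=121.3600, payoff=0.0000, prob=0.000824
UDUDDD: M=185.3200, payoff=0.0000, prob=0.002390
DUUDDD: M=154.9646, payoff=0.0000, prob=0.002390
UUUDDD: M=236.6351, payoff=0.0000, prob=0.006931
DDDUDD: M=121.3600, payoff=0.0000, prob=0.000824
UDDUDD: M=185.3200, payoff=0.0000, prob=0.002390
DUDUDD: M=137.1368, payoff=0.0000, prob=0.002390
UUDUDD: M=209.4116, payoff=0.0000, prob=0.006931
DDUUDD: M=121.3600, payoff=0.0000, prob=0.002390
UDUUDD: M=185.3200, payoff=0.0000, prob=0.006931
DUUUDD: M=175.1100, payoff=0.0000, prob=0.006931
UUUUDD: M=267.3977, payoff=21.2377, prob=0.020100
DDDDUD: M=121.3600, payoff=0.0000, prob=0.000824
UDDDUD: M=185.3200, payoff=0.0000, prob=0.002390
DUDDUD: M=137.1368, payoff=0.0000, prob=0.002390
UUDDUD: M=209.4116, payoff=0.0000, prob=0.006931
DDUDUD: M=121.3600, payoff=0.0000, prob=0.002390
UDUDUD: M=185.3200, payoff=0.0000, prob=0.006931
DUUDUD: M=154.9646, payoff=0.0000, prob=0.006931
UUUDUD: M=236.6351, payoff=0.0000, prob=0.020100
DDDUUD: M=121.3600, payoff=0.0000, prob=0.002390
UDDUUD: M=185.3200, payoff=0.0000, prob=0.006931
DUDUUD: M=137.1368, payoff=0.0000, prob=0.006931
UUDUUD: M=209.4116, payoff=0.0000, prob=0.020100
DDUUUD: M=129.5814, payoff=0.0000, prob=0.006931
UDUUUD: M=197.8743, payoff=0.0000, prob=0.020100
DUUUUD: M=197.8743, payoff=0.0000, prob=0.020100
UUUUUD: M=302.1594, payoff=55.9994, prob=0.058291
DDDDDU: M=121.3600, payoff=0.0000, prob=0.000824
UDDDDU: M=185.3200, payoff=0.0000, prob=0.002390
DUDDDU: M=137.1368, payoff=0.0000, prob=0.002390
UUDDDU: M=209.4116, payoff=0.0000, prob=0.006931
DDUDDU: M=121.3600, payoff=0.0000, prob=0.002390
UDUDDU: M=185.3200, payoff=0.0000, prob=0.006931
DUUDDU: M=154.9646, payoff=0.0000, prob=0.006931
UUUDDU: M=236.6351, payoff=0.0000, prob=0.020100
DDDUDU: M=121.3600, payoff=0.0000, prob=0.002390
UDDUDU: M=185.3200, payoff=0.0000, prob=0.006931
DUDUDU: M=137.1368, payoff=0.0000, prob=0.006931
UUDUDU: M=209.4116, payoff=0.0000, prob=0.020100
DDUUDU: M=121.3600, payoff=0.0000, prob=0.006931
UDUUDU: M=185.3200, payoff=0.0000, prob=0.020100
DUUUDU: M=175.1100, payoff=0.0000, prob=0.020100
UUUUDU: M=267.3977, payoff=21.2377, prob=0.058291
DDDDUU: M=121.3600, payoff=0.0000, prob=0.002390
UDDDUU: M=185.3200, payoff=0.0000, prob=0.006931
DUDDUU: M=137.1368, payoff=0.0000, prob=0.006931
UUDDUU: M=209.4116, payoff=0.0000, prob=0.020100
DDUDUU: M=121.3600, payoff=0.0000, prob=0.006931
UDUDUU: M=185.3200, payoff=0.0000, prob=0.020100
DUUDUU: M=154.9646, payoff=0.0000, prob=0.020100
UUUDUU: M=236.6351, payoff=0.0000, prob=0.058291
DDDUUU: M=121.3600, payoff=0.0000, prob=0.006931
UDDUUU: M=185.3200, payoff=0.0000, prob=0.020100
DUDUUU: M=146.4270, payoff=0.0000, prob=0.020100
UUDUUU: M=223.5979, payoff=0.0000, prob=0.058291
DDUUUU: M=146.4270, payoff=0.0000, prob=0.020100
UDUUUU: M=223.5979, payoff=0.0000, prob=0.058291
DUUUUU: M=223.5979, payoff=0.0000, prob=0.058291
UUUUUU: M=341.4401, payoff=95.2801, prob=0.169044
Price = Σ prob·payoff / R^6 = 21.035667 / 1.194052 = 17.6170

price = 17.6170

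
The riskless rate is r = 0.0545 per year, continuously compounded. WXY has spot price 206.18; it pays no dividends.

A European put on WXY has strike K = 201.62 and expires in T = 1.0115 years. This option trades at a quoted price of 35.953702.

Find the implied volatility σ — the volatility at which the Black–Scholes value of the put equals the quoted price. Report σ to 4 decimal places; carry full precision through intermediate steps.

sigma = 0.5497

At σ = 0.5497 the Black–Scholes value reproduces the quote:
σ√T = 0.5497·√1.0115 = 0.552852
d₁ = (ln(S/K) + (r+σ²/2)T) / (σ√T) = (ln(206.18/201.62) + (0.0545+0.5497²/2)·1.0115) / 0.552852 = (0.022365 + 0.207949) / 0.552852 = 0.416593
d₂ = d₁ − σ√T = 0.416593 − 0.552852 = -0.136259
e^{−rT} = 0.946365
N(−d₁) = 0.338488,  N(−d₂) = 0.554192
V = K·e^{−rT}·N(−d₂) − S·N(−d₁) = 105.743178 − 69.789477 = 35.953702 (equal to the quote); since ∂V/∂σ > 0 for all σ, the implied volatility is unique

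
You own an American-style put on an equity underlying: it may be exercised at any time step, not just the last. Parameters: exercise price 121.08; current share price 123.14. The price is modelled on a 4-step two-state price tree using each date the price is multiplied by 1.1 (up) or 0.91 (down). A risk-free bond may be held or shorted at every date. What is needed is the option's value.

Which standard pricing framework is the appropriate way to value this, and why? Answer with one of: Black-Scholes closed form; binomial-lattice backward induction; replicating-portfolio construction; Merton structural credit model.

Key observation: early exercise of the strike-121.08 put must be checked at each of the 4 dates (spot 123.14), which forces a node-by-node comparison of intrinsic and continuation value backward from expiry.

framework: binomial-lattice backward induction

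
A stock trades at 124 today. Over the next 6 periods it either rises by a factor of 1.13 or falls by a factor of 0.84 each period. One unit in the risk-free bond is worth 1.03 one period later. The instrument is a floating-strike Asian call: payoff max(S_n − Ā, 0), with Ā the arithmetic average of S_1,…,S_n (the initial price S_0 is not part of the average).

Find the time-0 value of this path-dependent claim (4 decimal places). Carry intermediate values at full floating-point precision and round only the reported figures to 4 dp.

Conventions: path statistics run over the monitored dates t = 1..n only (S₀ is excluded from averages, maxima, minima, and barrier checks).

price = 13.4656

No-arbitrage gives p* = (R−d)/(u−d) = 0.6552: enumerate every path, weight its payoff by its p*-probability, and discount by R^6.
Enumerate all 2^6 = 64 price paths (U = up ×1.13, D = down ×0.84); each path with k up-moves has probability p*^k·(1−p*)^(6−k).
DDDDDD: Ā=70.3842, payoff=0.0000, prob=0.001681
UDDDDD: Ā=94.6835, payoff=0.0000, prob=0.003194
DUDDDD: Ā=88.6901, payoff=0.0000, prob=0.003194
UUDDDD: Ā=119.3093, payoff=0.0000, prob=0.006069
DDUDDD: Ā=83.6557, payoff=0.0000, prob=0.003194
UDUDDD: Ā=112.5369, payoff=0.0000, prob=0.006069
DUUDDD: Ā=106.5435, payoff=0.0000, prob=0.006069
UUUDDD: Ā=143.3264, payoff=0.0000, prob=0.011531
DDDUDD: Ā=79.4268, payoff=0.0000, prob=0.003194
UDDUDD: Ā=106.8480, payoff=0.0000, prob=0.006069
DUDUDD: Ā=100.8547, payoff=0.0000, prob=0.006069
UUDUDD: Ā=135.6735, payoff=0.0000, prob=0.011531
DDUUDD: Ā=95.8203, payoff=0.0000, prob=0.006069
UDUUDD: Ā=128.9011, payoff=0.0000, prob=0.011531
DUUUDD: Ā=122.9077, payoff=0.0000, prob=0.011531
UUUUDD: Ā=165.3402, payoff=0.0000, prob=0.021909
DDDDUD: Ā=75.8746, payoff=0.0000, prob=0.003194
UDDDUD: Ā=102.0693, payoff=0.0000, prob=0.006069
DUDDUD: Ā=96.0760, payoff=0.0000, prob=0.006069
UUDDUD: Ā=129.2451, payoff=0.0000, prob=0.011531
DDUDUD: Ā=91.0416, payoff=0.0000, prob=0.006069
UDUDUD: Ā=122.4726, payoff=0.0000, prob=0.011531
DUUDUD: Ā=116.4793, payoff=0.0000, prob=0.011531
UUUDUD: Ā=156.6924, payoff=0.0000, prob=0.021909
DDDUUD: Ā=86.8127, payoff=0.0000, prob=0.006069
UDDUUD: Ā=116.7838, payoff=0.0000, prob=0.011531
DUDUUD: Ā=110.7904, payoff=0.0000, prob=0.011531
UUDUUD: Ā=149.0395, payoff=0.0000, prob=0.021909
DDUUUD: Ā=105.7560, payoff=0.2901, prob=0.011531
UDUUUD: Ā=142.2670, payoff=0.3903, prob=0.021909
DUUUUD: Ā=136.2737, payoff=6.3836, prob=0.021909
UUUUUD: Ā=183.3206, payoff=8.5875, prob=0.041627
DDDDDU: Ā=72.8906, payoff=0.0000, prob=0.003194
UDDDDU: Ā=98.0553, payoff=0.0000, prob=0.006069
DUDDDU: Ā=92.0619, payoff=0.0000, prob=0.006069
UUDDDU: Ā=123.8452, payoff=0.0000, prob=0.011531
DDUDDU: Ā=87.0275, payoff=0.0000, prob=0.006069
UDUDDU: Ā=117.0728, payoff=0.0000, prob=0.011531
DUUDDU: Ā=111.0794, payoff=0.0000, prob=0.011531
UUUDDU: Ā=149.4283, payoff=0.0000, prob=0.021909
DDDUDU: Ā=82.7986, payoff=0.0000, prob=0.006069
UDDUDU: Ā=111.3839, payoff=0.0000, prob=0.011531
DUDUDU: Ā=105.3906, payoff=0.6556, prob=0.011531
UUDUDU: Ā=141.7754, payoff=0.8819, prob=0.021909
DDUUDU: Ā=100.3562, payoff=5.6900, prob=0.011531
UDUUDU: Ā=135.0029, payoff=7.6544, prob=0.021909
DUUUDU: Ā=129.0096, payoff=13.6477, prob=0.021909
UUUUDU: Ā=173.5486, payoff=18.3594, prob=0.041627
DDDDUU: Ā=79.2464, payoff=0.0000, prob=0.006069
UDDDUU: Ā=106.6052, payoff=0.0000, prob=0.011531
DUDDUU: Ā=100.6119, payoff=5.4342, prob=0.011531
UUDDUU: Ā=135.3470, payoff=7.3103, prob=0.021909
DDUDUU: Ā=95.5775, payoff=10.4686, prob=0.011531
UDUDUU: Ā=128.5745, payoff=14.0828, prob=0.021909
DUUDUU: Ā=122.5812, payoff=20.0761, prob=0.021909
UUUDUU: Ā=164.9009, payoff=27.0072, prob=0.041627
DDDUUU: Ā=91.3486, payoff=14.6975, prob=0.011531
UDDUUU: Ā=122.8856, payoff=19.7717, prob=0.021909
DUDUUU: Ā=116.8923, payoff=25.7650, prob=0.021909
UUDUUU: Ā=157.2480, payoff=34.6601, prob=0.041627
DDUUUU: Ā=111.8579, payoff=30.7994, prob=0.021909
UDUUUU: Ā=150.4755, payoff=41.4325, prob=0.041627
DUUUUU: Ā=144.4822, payoff=47.4259, prob=0.041627
UUUUUU: Ā=194.3629, payoff=63.7991, prob=0.079092
Price = Σ prob·payoff / R^6 = 16.078584 / 1.194052 = 13.4656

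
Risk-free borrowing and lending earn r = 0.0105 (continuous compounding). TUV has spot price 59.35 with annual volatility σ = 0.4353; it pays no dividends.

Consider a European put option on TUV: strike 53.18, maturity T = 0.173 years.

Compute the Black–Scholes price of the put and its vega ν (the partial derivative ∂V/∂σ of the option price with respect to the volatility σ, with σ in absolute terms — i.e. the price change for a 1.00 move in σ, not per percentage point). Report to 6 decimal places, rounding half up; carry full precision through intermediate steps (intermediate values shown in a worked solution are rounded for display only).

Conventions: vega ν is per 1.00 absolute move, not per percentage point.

price = 1.665425
ν = 7.671194

σ√T = 0.4353·√0.173 = 0.181055
d₁ = (ln(S/K) + (r+σ²/2)T) / (σ√T) = (ln(59.35/53.18) + (0.0105+0.4353²/2)·0.173) / 0.181055 = (0.109770 + 0.018207) / 0.181055 = 0.706837
d₂ = d₁ − σ√T = 0.706837 − 0.181055 = 0.525782
e^{−rT} = 0.998185
N(−d₁) = 0.239834,  N(−d₂) = 0.299520
Put price V = K·e^{−rT}·N(−d₂) − S·N(−d₁) = 15.899561 − 14.234136 = 1.665425
φ(d₁) = (1/√(2π))·e^{−d₁²/2} = 0.310756
ν = S·φ(d₁)·√T = 7.671194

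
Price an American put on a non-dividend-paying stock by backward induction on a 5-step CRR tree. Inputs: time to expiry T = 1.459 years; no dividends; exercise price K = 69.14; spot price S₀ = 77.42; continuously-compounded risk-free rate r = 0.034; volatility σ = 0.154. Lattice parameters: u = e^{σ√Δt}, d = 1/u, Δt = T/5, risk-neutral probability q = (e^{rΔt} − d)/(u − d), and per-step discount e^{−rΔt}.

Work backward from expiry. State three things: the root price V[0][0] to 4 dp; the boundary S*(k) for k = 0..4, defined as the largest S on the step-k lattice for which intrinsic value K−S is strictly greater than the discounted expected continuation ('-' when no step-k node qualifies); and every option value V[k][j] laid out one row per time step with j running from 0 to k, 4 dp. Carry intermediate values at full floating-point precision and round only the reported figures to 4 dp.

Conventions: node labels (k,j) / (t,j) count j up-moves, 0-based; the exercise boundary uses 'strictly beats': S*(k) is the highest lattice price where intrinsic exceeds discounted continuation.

price = 1.4509
boundary = - - - 60.3210 55.5060
tree:
1.4509
2.7317 0.3826
5.0052 0.8383 0.0000
8.8190 1.8368 0.0000 0.0000
13.6340 4.0248 0.0000 0.0000 0.0000
18.0646 8.8190 0.0000 0.0000 0.0000 0.0000

Δt=0.29180, u=1.08675, d=0.92018, q=0.53907, disc=e^(-rΔt)=0.99013
k=5 terminal: V=max(K-S,0) → 18.0646 8.8190 0.0000 0.0000 0.0000 0.0000
k=4: j=0 S=55.5060 intr=13.6340 cont=12.9514 V=13.6340[EX]; j=1 S=65.5536 intr=3.5864 cont=4.0248 V=4.0248[hold]; j=2 S=77.4200 intr=0.0000 cont=0.0000 V=0.0000[hold]; j=3 S=91.4344 intr=0.0000 cont=0.0000 V=0.0000[hold]; j=4 S=107.9857 intr=0.0000 cont=0.0000 V=0.0000[hold]  S*(4)=55.5060
k=3: j=0 S=60.3210 intr=8.8190 cont=8.3705 V=8.8190[EX]; j=1 S=71.2402 intr=0.0000 cont=1.8368 V=1.8368[hold]; j=2 S=84.1359 intr=0.0000 cont=0.0000 V=0.0000[hold]; j=3 S=99.3661 intr=0.0000 cont=0.0000 V=0.0000[hold]  S*(3)=60.3210
k=2: j=0 S=65.5536 intr=3.5864 cont=5.0052 V=5.0052[hold]; j=1 S=77.4200 intr=0.0000 cont=0.8383 V=0.8383[hold]; j=2 S=91.4344 intr=0.0000 cont=0.0000 V=0.0000[hold]  S*(2)=-
k=1: j=0 S=71.2402 intr=0.0000 cont=2.7317 V=2.7317[hold]; j=1 S=84.1359 intr=0.0000 cont=0.3826 V=0.3826[hold]  S*(1)=-
k=0: j=0 S=77.4200 intr=0.0000 cont=1.4509 V=1.4509[hold]  S*(0)=-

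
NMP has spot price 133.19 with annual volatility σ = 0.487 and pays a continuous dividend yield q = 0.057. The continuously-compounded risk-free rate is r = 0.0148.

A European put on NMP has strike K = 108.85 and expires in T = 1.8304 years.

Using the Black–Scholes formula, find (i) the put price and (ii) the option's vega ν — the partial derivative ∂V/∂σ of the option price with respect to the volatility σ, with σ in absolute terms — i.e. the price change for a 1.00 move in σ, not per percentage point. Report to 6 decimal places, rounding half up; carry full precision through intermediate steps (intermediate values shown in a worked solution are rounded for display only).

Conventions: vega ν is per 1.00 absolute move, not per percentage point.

price = 22.638943
ν = 56.619646

σ√T = 0.487·√1.8304 = 0.658873
d₁ = (ln(S/K) + (r−q+σ²/2)T) / (σ√T) = (ln(133.19/108.85) + (0.0148−0.057+0.487²/2)·1.8304) / 0.658873 = (0.201806 + 0.139814) / 0.658873 = 0.518491
d₂ = d₁ − σ√T = 0.518491 − 0.658873 = -0.140382
e^{−rT} = 0.973274
e^{−qT} = 0.900925
N(−d₁) = 0.302058,  N(−d₂) = 0.555821
Put price V = K·e^{−rT}·N(−d₂) − S·e^{−qT}·N(−d₁) = 58.884143 − 36.245199 = 22.638943
φ(d₁) = (1/√(2π))·e^{−d₁²/2} = 0.348766
ν = S·e^{−qT}·φ(d₁)·√T = 56.619646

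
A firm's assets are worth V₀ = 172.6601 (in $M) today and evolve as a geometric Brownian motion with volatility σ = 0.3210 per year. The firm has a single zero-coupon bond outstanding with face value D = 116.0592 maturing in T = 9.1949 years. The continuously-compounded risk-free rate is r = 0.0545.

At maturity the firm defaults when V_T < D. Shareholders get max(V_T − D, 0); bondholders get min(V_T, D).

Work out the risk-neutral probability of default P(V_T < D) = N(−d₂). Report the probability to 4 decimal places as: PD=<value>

Work the structural quantities from V₀ = 172.6601 against face 116.0592:
d₁ = [ln(V₀/D) + (r + σ²/2)T] / (σ√T)
   = [ln(172.6601/116.0592) + (0.0545 + 0.5·0.3210²)·9.1949] / (0.3210·√9.1949)
   = [0.397225 + 0.974848] / 0.973371 = 1.409608
d₂ = d₁ − σ√T = 1.409608 − 0.973371 = 0.436237
risk-neutral PD = N(−d₂) = N(-0.436237) = 0.331332

PD=0.3313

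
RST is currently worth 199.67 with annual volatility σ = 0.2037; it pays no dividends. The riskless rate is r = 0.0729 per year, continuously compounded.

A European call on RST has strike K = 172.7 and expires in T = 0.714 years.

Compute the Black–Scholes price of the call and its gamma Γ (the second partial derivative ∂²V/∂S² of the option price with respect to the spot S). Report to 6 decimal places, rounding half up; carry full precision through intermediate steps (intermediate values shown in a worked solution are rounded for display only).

price = 37.676158
Γ = 0.005438

σ√T = 0.2037·√0.714 = 0.172123
d₁ = (ln(S/K) + (r+σ²/2)T) / (σ√T) = (ln(199.67/172.7) + (0.0729+0.2037²/2)·0.714) / 0.172123 = (0.145110 + 0.066864) / 0.172123 = 1.231522
d₂ = d₁ − σ√T = 1.231522 − 0.172123 = 1.059399
e^{−rT} = 0.949281
N(d₁) = 0.890936,  N(d₂) = 0.855291
Call price V = S·N(d₁) − K·e^{−rT}·N(d₂) = 177.893223 − 140.217065 = 37.676158
φ(d₁) = (1/√(2π))·e^{−d₁²/2} = 0.186885
Γ = φ(d₁) / (S·σ·√T) = 0.005438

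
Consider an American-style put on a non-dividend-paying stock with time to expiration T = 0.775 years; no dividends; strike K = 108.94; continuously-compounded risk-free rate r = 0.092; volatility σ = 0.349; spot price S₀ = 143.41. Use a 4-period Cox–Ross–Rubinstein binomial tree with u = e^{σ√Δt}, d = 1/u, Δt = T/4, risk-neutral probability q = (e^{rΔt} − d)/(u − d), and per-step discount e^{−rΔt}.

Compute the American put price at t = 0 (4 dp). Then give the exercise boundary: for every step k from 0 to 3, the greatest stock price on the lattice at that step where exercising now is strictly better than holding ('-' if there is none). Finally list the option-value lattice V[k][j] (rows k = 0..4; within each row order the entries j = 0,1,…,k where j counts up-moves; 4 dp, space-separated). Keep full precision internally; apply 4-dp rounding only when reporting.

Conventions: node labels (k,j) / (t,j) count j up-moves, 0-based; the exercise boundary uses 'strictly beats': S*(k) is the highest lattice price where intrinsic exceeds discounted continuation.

price = 2.4949
boundary = - - - 90.4547
tree:
2.4949
4.8974 0.3634
9.5513 0.7706 0.0000
18.4853 1.6342 0.0000 0.0000
31.3662 3.4656 0.0000 0.0000 0.0000

Δt=0.19375, u=1.16605, d=0.85760, q=0.51998, disc=e^(-rΔt)=0.98233
k=4 terminal: V=max(K-S,0) → 31.3662 3.4656 0.0000 0.0000 0.0000
k=3: j=0 S=90.4547 intr=18.4853 cont=16.5606 V=18.4853[EX]; j=1 S=122.9882 intr=0.0000 cont=1.6342 V=1.6342[hold]; j=2 S=167.2228 intr=0.0000 cont=0.0000 V=0.0000[hold]; j=3 S=227.3671 intr=0.0000 cont=0.0000 V=0.0000[hold]  S*(3)=90.4547
k=2: j=0 S=105.4744 intr=3.4656 cont=9.5513 V=9.5513[hold]; j=1 S=143.4100 intr=0.0000 cont=0.7706 V=0.7706[hold]; j=2 S=194.9897 intr=0.0000 cont=0.0000 V=0.0000[hold]  S*(2)=-
k=1: j=0 S=122.9882 intr=0.0000 cont=4.8974 V=4.8974[hold]; j=1 S=167.2228 intr=0.0000 cont=0.3634 V=0.3634[hold]  S*(1)=-
k=0: j=0 S=143.4100 intr=0.0000 cont=2.4949 V=2.4949[hold]  S*(0)=-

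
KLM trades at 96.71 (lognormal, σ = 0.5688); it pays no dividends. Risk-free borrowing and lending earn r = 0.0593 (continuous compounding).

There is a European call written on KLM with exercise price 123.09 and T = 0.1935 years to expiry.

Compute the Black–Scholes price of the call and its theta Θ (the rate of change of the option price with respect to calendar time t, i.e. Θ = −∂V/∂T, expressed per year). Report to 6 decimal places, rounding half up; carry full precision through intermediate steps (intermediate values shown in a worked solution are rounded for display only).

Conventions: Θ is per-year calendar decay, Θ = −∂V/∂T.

σ√T = 0.5688·√0.1935 = 0.250207
d₁ = (ln(S/K) + (r+σ²/2)T) / (σ√T) = (ln(96.71/123.09) + (0.0593+0.5688²/2)·0.1935) / 0.250207 = (-0.241199 + 0.042776) / 0.250207 = -0.793033
d₂ = d₁ − σ√T = -0.793033 − 0.250207 = -1.043240
e^{−rT} = 0.988591
N(d₁) = 0.213879,  N(d₂) = 0.148419
Call price V = S·N(d₁) − K·e^{−rT}·N(d₂) = 20.684280 − 18.060417 = 2.623863
φ(d₁) = (1/√(2π))·e^{−d₁²/2} = 0.291304
Θ = −S·φ(d₁)·σ/(2√T) − r·K·e^{−rT}·N(d₂) = −18.214050 − 1.070983 = -19.285033

price = 2.623863
Θ = -19.285033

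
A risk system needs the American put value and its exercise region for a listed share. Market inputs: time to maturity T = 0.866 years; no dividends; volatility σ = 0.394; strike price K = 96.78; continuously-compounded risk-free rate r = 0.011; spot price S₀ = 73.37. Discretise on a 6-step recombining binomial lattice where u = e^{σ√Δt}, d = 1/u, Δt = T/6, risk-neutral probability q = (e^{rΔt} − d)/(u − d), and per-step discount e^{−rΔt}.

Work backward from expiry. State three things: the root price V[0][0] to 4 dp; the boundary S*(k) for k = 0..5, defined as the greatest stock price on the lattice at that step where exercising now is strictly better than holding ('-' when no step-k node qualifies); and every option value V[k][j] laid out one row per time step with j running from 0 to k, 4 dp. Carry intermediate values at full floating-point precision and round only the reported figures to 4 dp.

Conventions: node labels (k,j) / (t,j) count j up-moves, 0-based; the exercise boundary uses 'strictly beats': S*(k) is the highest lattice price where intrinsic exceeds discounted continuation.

Δt=0.14433, u=1.16147, d=0.86098, q=0.46794, disc=e^(-rΔt)=0.99841
k=6 terminal: V=max(K-S,0) → 66.8936 56.4630 42.3920 23.4100 0.0000 0.0000 0.0000
k=5: j=0 S=34.7121 intr=62.0679 cont=61.9144 V=62.0679[EX]; j=1 S=46.8269 intr=49.9531 cont=49.7995 V=49.9531[EX]; j=2 S=63.1700 intr=33.6100 cont=33.4565 V=33.6100[EX]; j=3 S=85.2170 intr=11.5630 cont=12.4359 V=12.4359[hold]; j=4 S=114.9585 intr=0.0000 cont=0.0000 V=0.0000[hold]; j=5 S=155.0802 intr=0.0000 cont=0.0000 V=0.0000[hold]  S*(5)=63.1700
k=4: j=0 S=40.3170 intr=56.4630 cont=56.3095 V=56.4630[EX]; j=1 S=54.3880 intr=42.3920 cont=42.2384 V=42.3920[EX]; j=2 S=73.3700 intr=23.4100 cont=23.6642 V=23.6642[hold]; j=3 S=98.9769 intr=0.0000 cont=6.6062 V=6.6062[hold]; j=4 S=133.5207 intr=0.0000 cont=0.0000 V=0.0000[hold]  S*(4)=54.3880
k=3: j=0 S=46.8269 intr=49.9531 cont=49.7995 V=49.9531[EX]; j=1 S=63.1700 intr=33.6100 cont=33.5752 V=33.6100[EX]; j=2 S=85.2170 intr=11.5630 cont=15.6573 V=15.6573[hold]; j=3 S=114.9585 intr=0.0000 cont=3.5093 V=3.5093[hold]  S*(3)=63.1700
k=2: j=0 S=54.3880 intr=42.3920 cont=42.2384 V=42.3920[EX]; j=1 S=73.3700 intr=23.4100 cont=25.1693 V=25.1693[hold]; j=2 S=98.9769 intr=0.0000 cont=9.9570 V=9.9570[hold]  S*(2)=54.3880
k=1: j=0 S=63.1700 intr=33.6100 cont=34.2784 V=34.2784[hold]; j=1 S=85.2170 intr=11.5630 cont=18.0223 V=18.0223[hold]  S*(1)=-
k=0: j=0 S=73.3700 intr=23.4100 cont=26.6292 V=26.6292[hold]  S*(0)=-

price = 26.6292
boundary = - - 54.3880 63.1700 54.3880 63.1700
tree:
26.6292
34.2784 18.0223
42.3920 25.1693 9.9570
49.9531 33.6100 15.6573 3.5093
56.4630 42.3920 23.6642 6.6062 0.0000
62.0679 49.9531 33.6100 12.4359 0.0000 0.0000
66.8936 56.4630 42.3920 23.4100 0.0000 0.0000 0.0000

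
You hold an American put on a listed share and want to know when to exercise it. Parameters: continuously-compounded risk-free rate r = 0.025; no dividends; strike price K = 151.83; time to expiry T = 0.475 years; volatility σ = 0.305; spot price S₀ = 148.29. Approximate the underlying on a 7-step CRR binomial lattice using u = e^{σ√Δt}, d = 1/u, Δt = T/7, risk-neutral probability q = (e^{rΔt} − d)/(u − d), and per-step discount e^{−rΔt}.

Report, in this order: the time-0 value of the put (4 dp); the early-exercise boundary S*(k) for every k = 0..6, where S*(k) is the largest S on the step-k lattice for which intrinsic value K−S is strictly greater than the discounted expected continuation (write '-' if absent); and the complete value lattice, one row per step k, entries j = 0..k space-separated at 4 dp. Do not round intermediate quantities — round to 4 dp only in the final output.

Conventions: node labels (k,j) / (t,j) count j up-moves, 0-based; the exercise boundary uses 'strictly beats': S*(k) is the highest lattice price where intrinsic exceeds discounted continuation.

params: Δt=0.06786 u=1.08269 d=0.92362 q=0.49082 e^(-rΔt)=0.99831
t_7 payoffs: 66.7991 52.1548 34.9886 14.8659 0.0000 0.0000 0.0000 0.0000
t_6: node(6,0) S=92.0623 payoff=59.7677 vs cont=59.5103 → 59.7677 [stop]  node(6,1) S=107.9175 payoff=43.9125 vs cont=43.6551 → 43.9125 [stop]  node(6,2) S=126.5033 payoff=25.3267 vs cont=25.0693 → 25.3267 [stop]  node(6,3) S=148.2900 payoff=3.5400 vs cont=7.5565 → 7.5565 [wait]  node(6,4) S=173.8288 payoff=0.0000 vs cont=0.0000 → 0.0000 [wait]  node(6,5) S=203.7661 payoff=0.0000 vs cont=0.0000 → 0.0000 [wait]  node(6,6) S=238.8591 payoff=0.0000 vs cont=0.0000 → 0.0000 [wait]  ⇒ S*(6)=126.5033
t_5: node(5,0) S=99.6752 payoff=52.1548 vs cont=51.8975 → 52.1548 [stop]  node(5,1) S=116.8414 payoff=34.9886 vs cont=34.7312 → 34.9886 [stop]  node(5,2) S=136.9641 payoff=14.8659 vs cont=16.5766 → 16.5766 [wait]  node(5,3) S=160.5524 payoff=0.0000 vs cont=3.8411 → 3.8411 [wait]  node(5,4) S=188.2031 payoff=0.0000 vs cont=0.0000 → 0.0000 [wait]  node(5,5) S=220.6159 payoff=0.0000 vs cont=0.0000 → 0.0000 [wait]  ⇒ S*(5)=116.8414
t_4: node(4,0) S=107.9175 payoff=43.9125 vs cont=43.6551 → 43.9125 [stop]  node(4,1) S=126.5033 payoff=25.3267 vs cont=25.9076 → 25.9076 [wait]  node(4,2) S=148.2900 payoff=3.5400 vs cont=10.3082 → 10.3082 [wait]  node(4,3) S=173.8288 payoff=0.0000 vs cont=1.9525 → 1.9525 [wait]  node(4,4) S=203.7661 payoff=0.0000 vs cont=0.0000 → 0.0000 [wait]  ⇒ S*(4)=107.9175
t_3: node(3,0) S=116.8414 payoff=34.9886 vs cont=35.0158 → 35.0158 [wait]  node(3,1) S=136.9641 payoff=14.8659 vs cont=18.2201 → 18.2201 [wait]  node(3,2) S=160.5524 payoff=0.0000 vs cont=6.1965 → 6.1965 [wait]  node(3,3) S=188.2031 payoff=0.0000 vs cont=0.9925 → 0.9925 [wait]  ⇒ S*(3)=-
t_2: node(2,0) S=126.5033 payoff=25.3267 vs cont=26.7268 → 26.7268 [wait]  node(2,1) S=148.2900 payoff=3.5400 vs cont=12.2978 → 12.2978 [wait]  node(2,2) S=173.8288 payoff=0.0000 vs cont=3.6361 → 3.6361 [wait]  ⇒ S*(2)=-
t_1: node(1,0) S=136.9641 payoff=14.8659 vs cont=19.6114 → 19.6114 [wait]  node(1,1) S=160.5524 payoff=0.0000 vs cont=8.0328 → 8.0328 [wait]  ⇒ S*(1)=-
t_0: node(0,0) S=148.2900 payoff=3.5400 vs cont=13.9048 → 13.9048 [wait]  ⇒ S*(0)=-

price = 13.9048
boundary = - - - - 107.9175 116.8414 126.5033
tree:
13.9048
19.6114 8.0328
26.7268 12.2978 3.6361
35.0158 18.2201 6.1965 0.9925
43.9125 25.9076 10.3082 1.9525 0.0000
52.1548 34.9886 16.5766 3.8411 0.0000 0.0000
59.7677 43.9125 25.3267 7.5565 0.0000 0.0000 0.0000
66.7991 52.1548 34.9886 14.8659 0.0000 0.0000 0.0000 0.0000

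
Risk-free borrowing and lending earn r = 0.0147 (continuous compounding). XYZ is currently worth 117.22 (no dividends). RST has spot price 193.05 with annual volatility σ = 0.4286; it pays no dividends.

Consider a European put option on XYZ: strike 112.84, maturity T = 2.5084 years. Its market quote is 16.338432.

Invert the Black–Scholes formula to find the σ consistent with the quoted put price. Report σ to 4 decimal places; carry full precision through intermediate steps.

sigma = 0.2868

At σ = 0.2868 the Black–Scholes value reproduces the quote:
σ√T = 0.2868·√2.5084 = 0.454232
d₁ = (ln(S/K) + (r+σ²/2)T) / (σ√T) = (ln(117.22/112.84) + (0.0147+0.2868²/2)·2.5084) / 0.454232 = (0.038082 + 0.140037) / 0.454232 = 0.392131
d₂ = d₁ − σ√T = 0.392131 − 0.454232 = -0.062101
e^{−rT} = 0.963798
N(−d₁) = 0.347481,  N(−d₂) = 0.524759
V = K·e^{−rT}·N(−d₂) − S·N(−d₁) = 57.070121 − 40.731689 = 16.338432 (the observed quote) — the price is monotone increasing in volatility, hence this σ is the only solution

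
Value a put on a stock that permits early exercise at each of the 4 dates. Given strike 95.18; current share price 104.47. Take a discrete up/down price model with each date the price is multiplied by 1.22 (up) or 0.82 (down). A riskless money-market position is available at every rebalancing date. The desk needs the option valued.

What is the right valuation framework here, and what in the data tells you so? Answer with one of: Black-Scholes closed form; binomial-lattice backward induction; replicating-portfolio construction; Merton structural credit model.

Key observation: the put (strike 95.18 on spot 104.47) is American-style on a 4-step discrete price model, so the early-exercise decision at every node requires stepwise backward valuation — a closed form cannot price the exercise right.

framework: binomial-lattice backward induction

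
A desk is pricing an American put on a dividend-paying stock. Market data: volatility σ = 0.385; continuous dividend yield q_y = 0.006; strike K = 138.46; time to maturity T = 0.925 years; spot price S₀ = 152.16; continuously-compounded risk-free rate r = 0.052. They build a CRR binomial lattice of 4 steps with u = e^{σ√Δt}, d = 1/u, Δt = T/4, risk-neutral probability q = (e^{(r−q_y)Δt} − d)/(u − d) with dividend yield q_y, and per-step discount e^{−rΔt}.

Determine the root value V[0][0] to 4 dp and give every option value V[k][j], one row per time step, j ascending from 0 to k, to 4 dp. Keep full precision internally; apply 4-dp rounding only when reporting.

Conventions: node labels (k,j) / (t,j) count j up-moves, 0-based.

price = 13.2164
tree:
13.2164
21.6902 4.4616
34.2871 8.7267 0.0000
51.1460 17.0694 0.0000 0.0000
65.9032 33.3874 0.0000 0.0000 0.0000

Δt=0.23125  u=1.20339  d=0.83099  q=0.48256  discount=0.98805
step 4 (expiry): payoffs max(K−S,0) = 65.9032 33.3874 0.0000 0.0000 0.0000
k=3: (k=3,j=0): S=87.3140, K−S=51.1460, hold=49.6120 ⇒ V=51.1460 exercise | (k=3,j=1): S=126.4431, K−S=12.0169, hold=17.0694 ⇒ V=17.0694 continue | (k=3,j=2): S=183.1075, K−S=0.0000, hold=0.0000 ⇒ V=0.0000 continue | (k=3,j=3): S=265.1655, K−S=0.0000, hold=0.0000 ⇒ V=0.0000 continue
k=2: (k=2,j=0): S=105.0726, K−S=33.3874, hold=34.2871 ⇒ V=34.2871 continue | (k=2,j=1): S=152.1600, K−S=0.0000, hold=8.7267 ⇒ V=8.7267 continue | (k=2,j=2): S=220.3492, K−S=0.0000, hold=0.0000 ⇒ V=0.0000 continue
k=1: (k=1,j=0): S=126.4431, K−S=12.0169, hold=21.6902 ⇒ V=21.6902 continue | (k=1,j=1): S=183.1075, K−S=0.0000, hold=4.4616 ⇒ V=4.4616 continue
k=0: (k=0,j=0): S=152.1600, K−S=0.0000, hold=13.2164 ⇒ V=13.2164 continue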